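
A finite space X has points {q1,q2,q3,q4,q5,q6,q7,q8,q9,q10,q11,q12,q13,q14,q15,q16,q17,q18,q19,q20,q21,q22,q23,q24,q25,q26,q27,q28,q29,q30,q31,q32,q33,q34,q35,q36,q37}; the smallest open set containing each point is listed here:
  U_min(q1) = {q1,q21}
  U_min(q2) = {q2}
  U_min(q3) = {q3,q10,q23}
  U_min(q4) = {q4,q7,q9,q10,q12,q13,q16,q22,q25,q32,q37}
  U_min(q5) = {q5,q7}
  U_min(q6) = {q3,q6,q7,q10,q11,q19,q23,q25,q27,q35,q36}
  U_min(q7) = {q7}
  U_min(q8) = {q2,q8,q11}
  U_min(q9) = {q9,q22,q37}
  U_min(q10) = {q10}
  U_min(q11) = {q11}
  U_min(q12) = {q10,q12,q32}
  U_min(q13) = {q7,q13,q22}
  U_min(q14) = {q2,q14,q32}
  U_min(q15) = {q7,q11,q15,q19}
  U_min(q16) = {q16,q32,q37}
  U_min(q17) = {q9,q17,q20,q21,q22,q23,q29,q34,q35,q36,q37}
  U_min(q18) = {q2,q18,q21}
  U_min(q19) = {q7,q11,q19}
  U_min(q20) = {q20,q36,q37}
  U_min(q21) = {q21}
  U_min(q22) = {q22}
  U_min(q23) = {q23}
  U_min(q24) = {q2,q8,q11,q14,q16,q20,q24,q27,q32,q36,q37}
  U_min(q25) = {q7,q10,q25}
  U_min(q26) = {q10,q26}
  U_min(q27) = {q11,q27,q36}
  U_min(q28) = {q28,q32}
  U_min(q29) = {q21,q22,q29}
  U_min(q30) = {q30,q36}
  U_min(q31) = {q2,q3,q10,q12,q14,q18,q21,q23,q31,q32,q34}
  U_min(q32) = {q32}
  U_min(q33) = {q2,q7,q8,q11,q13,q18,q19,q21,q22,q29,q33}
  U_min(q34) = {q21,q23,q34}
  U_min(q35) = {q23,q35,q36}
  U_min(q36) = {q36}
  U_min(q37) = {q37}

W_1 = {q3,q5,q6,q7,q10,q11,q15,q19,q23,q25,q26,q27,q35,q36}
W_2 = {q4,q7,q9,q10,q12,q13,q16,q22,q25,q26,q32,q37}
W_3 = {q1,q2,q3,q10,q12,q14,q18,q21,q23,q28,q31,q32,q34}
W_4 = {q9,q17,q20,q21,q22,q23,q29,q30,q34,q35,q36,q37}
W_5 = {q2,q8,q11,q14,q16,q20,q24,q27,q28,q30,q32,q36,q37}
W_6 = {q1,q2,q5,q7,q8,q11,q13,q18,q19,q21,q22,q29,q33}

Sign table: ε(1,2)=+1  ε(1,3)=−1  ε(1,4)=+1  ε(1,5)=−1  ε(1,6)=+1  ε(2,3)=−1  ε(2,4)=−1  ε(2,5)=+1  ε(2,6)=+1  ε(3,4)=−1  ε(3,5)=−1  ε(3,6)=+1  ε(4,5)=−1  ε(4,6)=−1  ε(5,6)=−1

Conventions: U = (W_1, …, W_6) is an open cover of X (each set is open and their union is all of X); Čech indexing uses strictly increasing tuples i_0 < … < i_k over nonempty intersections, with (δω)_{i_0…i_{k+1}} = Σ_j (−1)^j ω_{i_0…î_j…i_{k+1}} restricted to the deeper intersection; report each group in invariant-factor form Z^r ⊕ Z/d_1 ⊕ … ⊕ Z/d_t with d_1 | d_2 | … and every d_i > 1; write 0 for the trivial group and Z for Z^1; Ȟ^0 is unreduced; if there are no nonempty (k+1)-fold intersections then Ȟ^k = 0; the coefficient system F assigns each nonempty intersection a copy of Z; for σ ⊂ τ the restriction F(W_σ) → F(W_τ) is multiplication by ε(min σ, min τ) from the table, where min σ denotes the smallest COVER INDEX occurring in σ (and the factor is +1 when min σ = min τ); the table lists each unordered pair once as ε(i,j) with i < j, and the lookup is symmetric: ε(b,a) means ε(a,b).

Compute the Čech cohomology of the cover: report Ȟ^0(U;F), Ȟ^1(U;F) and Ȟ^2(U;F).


Ȟ^0 ≅ 0, Ȟ^1 ≅ Z/2 and Ȟ^2 ≅ Z

nonempty overlaps:
  W12={q7,q10,q25,q26} W13={q3,q10,q23} W14={q23,q35,q36} W15={q11,q27,q36} W16={q5,q7,q11,q19} W23={q10,q12,q32} W24={q9,q22,q37} W25={q16,q32,q37} W26={q7,q13,q22} W34={q21,q23,q34} W35={q2,q14,q28,q32} W36={q1,q2,q18,q21} W45={q20,q30,q36,q37} W46={q21,q22,q29} W56={q2,q8,q11}
  W123={q10} W126={q7} W134={q23} W145={q36} W156={q11} W235={q32} W245={q37} W246={q22} W346={q21} W356={q2}
C dims 6,15,10; δ0: rk 6, SNF 1^5·2; δ1: rk 9, SNF 1^9
degree 0: 6−6−0 = 0 → Ȟ^0 ≅ 0
degree 1: 15−9−6 = 0 plus torsion [2] → Ȟ^1 ≅ Z/2
degree 2: 10−0−9 = 1 → Ȟ^2 ≅ Z


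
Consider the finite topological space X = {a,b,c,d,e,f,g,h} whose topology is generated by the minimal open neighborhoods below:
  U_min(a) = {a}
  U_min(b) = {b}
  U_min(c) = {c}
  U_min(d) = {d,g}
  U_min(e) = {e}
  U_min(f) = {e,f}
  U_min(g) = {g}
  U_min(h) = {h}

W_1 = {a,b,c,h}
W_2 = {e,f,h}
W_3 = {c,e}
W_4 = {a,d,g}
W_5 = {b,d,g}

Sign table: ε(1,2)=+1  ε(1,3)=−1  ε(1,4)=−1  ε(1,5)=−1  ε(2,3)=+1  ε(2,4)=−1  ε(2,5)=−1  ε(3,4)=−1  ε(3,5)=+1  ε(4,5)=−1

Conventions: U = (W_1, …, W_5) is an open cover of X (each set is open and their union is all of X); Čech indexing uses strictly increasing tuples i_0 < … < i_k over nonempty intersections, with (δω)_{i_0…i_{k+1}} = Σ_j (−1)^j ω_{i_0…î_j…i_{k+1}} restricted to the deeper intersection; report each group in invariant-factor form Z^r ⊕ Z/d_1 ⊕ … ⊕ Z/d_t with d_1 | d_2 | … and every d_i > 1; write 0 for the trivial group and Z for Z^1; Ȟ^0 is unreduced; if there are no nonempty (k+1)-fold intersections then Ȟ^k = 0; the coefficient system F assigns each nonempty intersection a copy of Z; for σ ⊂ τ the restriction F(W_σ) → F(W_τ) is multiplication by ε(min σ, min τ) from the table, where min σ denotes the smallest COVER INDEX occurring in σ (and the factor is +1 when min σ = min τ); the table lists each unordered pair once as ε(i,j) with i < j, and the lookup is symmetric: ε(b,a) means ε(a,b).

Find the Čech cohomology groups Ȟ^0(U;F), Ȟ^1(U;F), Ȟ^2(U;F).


nerve simplices:
  W12={h} W13={c} W14={a} W15={b} W23={e} W45={d,g}
C dims 5,6; δ0: rk 5, SNF 1^4·2
degree 0: 5−5−0 = 0 → Ȟ^0 ≅ 0
degree 1: 6−0−5 = 1 plus torsion [2] → Ȟ^1 ≅ Z ⊕ Z/2
degree 2: 0−0−0 = 0 → Ȟ^2 ≅ 0

Ȟ^0(U;F) ≅ 0, Ȟ^1(U;F) ≅ Z ⊕ Z/2 and Ȟ^2(U;F) ≅ 0


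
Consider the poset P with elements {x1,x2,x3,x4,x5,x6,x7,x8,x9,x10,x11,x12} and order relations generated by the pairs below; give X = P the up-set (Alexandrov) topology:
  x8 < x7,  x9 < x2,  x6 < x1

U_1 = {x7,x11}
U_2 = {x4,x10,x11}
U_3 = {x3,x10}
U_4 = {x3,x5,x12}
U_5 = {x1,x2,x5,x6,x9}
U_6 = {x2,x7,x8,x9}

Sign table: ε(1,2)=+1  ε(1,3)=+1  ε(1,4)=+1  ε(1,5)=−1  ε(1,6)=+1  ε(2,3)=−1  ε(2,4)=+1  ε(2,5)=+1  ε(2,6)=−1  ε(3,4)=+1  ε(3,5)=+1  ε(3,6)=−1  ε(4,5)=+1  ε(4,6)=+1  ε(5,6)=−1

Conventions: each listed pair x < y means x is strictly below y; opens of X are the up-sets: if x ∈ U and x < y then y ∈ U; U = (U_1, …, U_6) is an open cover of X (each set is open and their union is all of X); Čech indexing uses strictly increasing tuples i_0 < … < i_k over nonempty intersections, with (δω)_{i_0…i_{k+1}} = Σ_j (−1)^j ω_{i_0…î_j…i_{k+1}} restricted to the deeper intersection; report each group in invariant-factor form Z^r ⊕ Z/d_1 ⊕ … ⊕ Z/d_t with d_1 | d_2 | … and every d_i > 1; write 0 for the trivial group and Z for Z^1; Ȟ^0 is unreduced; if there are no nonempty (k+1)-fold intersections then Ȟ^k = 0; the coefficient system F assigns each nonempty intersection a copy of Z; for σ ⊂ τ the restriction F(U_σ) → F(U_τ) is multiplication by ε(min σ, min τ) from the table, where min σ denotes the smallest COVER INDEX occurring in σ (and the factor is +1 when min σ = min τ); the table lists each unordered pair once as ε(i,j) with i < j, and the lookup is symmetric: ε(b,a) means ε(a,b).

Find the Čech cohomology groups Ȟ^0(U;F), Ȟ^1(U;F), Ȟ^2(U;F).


cover nerve:
  U12={x11} U16={x7} U23={x10} U34={x3} U45={x5} U56={x2,x9}
C dims 6,6; δ0: rk 5, SNF 1^5
Ȟ^0: (6−5)−0=1 ⇒ Z
Ȟ^1: (6−0)−5=1 ⇒ Z
Ȟ^2: (0−0)−0=0 ⇒ 0

Ȟ^0(U;F) ≅ Z, Ȟ^1(U;F) ≅ Z, Ȟ^2(U;F) ≅ 0


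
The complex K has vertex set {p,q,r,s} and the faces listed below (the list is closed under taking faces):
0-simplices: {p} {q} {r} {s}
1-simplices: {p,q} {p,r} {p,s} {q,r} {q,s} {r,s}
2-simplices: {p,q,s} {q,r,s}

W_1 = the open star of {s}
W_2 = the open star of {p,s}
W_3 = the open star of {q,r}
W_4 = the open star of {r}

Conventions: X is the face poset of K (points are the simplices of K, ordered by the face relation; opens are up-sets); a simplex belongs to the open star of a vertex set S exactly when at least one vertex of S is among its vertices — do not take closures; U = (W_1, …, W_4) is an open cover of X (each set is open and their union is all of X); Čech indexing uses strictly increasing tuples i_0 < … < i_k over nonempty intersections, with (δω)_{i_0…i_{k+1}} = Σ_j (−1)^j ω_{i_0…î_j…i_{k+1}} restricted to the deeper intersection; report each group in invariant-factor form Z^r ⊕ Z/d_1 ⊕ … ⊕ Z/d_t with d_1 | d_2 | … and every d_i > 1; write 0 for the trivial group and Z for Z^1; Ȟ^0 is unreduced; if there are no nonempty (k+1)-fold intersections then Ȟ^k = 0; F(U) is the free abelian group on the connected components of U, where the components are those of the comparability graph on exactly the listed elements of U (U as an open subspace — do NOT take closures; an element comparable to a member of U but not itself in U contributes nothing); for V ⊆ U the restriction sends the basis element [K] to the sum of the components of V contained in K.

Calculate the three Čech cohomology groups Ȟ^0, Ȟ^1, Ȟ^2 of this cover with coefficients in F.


nerve of the cover:
  W1={{s},{p,s},{q,s},{r,s},{p,q,s},{q,r,s}} W2={{p},{s},{p,q},{p,r},{p,s},{q,s},{r,s},{p,q,s},{q,r,s}} W3={{q},{r},{p,q},{p,r},{q,r},{q,s},{r,s},{p,q,s},{q,r,s}} W4={{r},{p,r},{q,r},{r,s},{q,r,s}}
  W12={{s},{p,s},{q,s},{r,s},{p,q,s},{q,r,s}} W13={{q,s},{r,s},{p,q,s},{q,r,s}} W14={{r,s},{q,r,s}} W23={{p,q},{p,r},{q,s},{r,s},{p,q,s},{q,r,s}} W24={{p,r},{r,s},{q,r,s}} W34={{r},{p,r},{q,r},{r,s},{q,r,s}}
  W123={{q,s},{r,s},{p,q,s},{q,r,s}} W124={{r,s},{q,r,s}} W134={{r,s},{q,r,s}} W234={{p,r},{r,s},{q,r,s}}
  W1234={{r,s},{q,r,s}}
components per intersection:
  W1: {{s},{p,s},{q,s},{r,s},{p,q,s},{q,r,s}}
  W2: {{p},{s},{p,q},{p,r},{p,s},{q,s},{r,s},{p,q,s},{q,r,s}}
  W3: {{q},{r},{p,q},{p,r},{q,r},{q,s},{r,s},{p,q,s},{q,r,s}}
  W4: {{r},{p,r},{q,r},{r,s},{q,r,s}}
  W12: {{s},{p,s},{q,s},{r,s},{p,q,s},{q,r,s}}
  W13: {{q,s},{r,s},{p,q,s},{q,r,s}}
  W14: {{r,s},{q,r,s}}
  W23: {{p,q},{q,s},{r,s},{p,q,s},{q,r,s}} {{p,r}}
  W24: {{p,r}} {{r,s},{q,r,s}}
  W34: {{r},{p,r},{q,r},{r,s},{q,r,s}}
  W123: {{q,s},{r,s},{p,q,s},{q,r,s}}
  W124: {{r,s},{q,r,s}}
  W134: {{r,s},{q,r,s}}
  W234: {{p,r}} {{r,s},{q,r,s}}
  W1234: {{r,s},{q,r,s}}
C dims 4,8,5,1; δ0: rk 3, SNF 1^3; δ1: rk 4, SNF 1^4; δ2: rk 1, SNF 1^1
Ȟ^0 = (4 − 3) − 0 = 1, so Ȟ^0 ≅ Z
Ȟ^1 = (8 − 4) − 3 = 1, so Ȟ^1 ≅ Z
Ȟ^2 = (5 − 1) − 4 = 0, so Ȟ^2 ≅ 0

Ȟ^0 ≅ Z, Ȟ^1 ≅ Z, Ȟ^2 ≅ 0


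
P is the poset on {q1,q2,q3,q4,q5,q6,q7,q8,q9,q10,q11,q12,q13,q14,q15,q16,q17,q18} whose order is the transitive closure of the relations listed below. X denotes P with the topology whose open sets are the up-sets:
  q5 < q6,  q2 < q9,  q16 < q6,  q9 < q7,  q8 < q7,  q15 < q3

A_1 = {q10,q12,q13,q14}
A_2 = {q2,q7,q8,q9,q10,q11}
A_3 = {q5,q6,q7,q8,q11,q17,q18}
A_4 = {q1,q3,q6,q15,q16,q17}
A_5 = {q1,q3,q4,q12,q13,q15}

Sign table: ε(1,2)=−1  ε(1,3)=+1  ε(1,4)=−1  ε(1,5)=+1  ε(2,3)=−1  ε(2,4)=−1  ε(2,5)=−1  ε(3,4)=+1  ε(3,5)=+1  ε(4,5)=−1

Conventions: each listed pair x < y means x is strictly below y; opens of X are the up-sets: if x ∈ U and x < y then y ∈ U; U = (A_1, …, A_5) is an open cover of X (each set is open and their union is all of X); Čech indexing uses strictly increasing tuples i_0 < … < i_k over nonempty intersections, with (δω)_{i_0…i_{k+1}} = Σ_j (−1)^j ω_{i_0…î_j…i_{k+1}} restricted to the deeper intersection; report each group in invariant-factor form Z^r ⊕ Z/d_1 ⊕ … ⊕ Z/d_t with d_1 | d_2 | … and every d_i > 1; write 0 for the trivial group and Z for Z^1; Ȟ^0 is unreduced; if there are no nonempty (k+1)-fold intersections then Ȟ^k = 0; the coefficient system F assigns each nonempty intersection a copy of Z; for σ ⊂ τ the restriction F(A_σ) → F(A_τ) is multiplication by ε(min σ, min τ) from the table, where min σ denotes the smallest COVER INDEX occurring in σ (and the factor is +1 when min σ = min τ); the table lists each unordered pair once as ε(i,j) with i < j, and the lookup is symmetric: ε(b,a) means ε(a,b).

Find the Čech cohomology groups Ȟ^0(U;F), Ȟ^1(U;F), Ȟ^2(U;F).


Ȟ^0(U;F) ≅ 0,  Ȟ^1(U;F) ≅ Z/2,  Ȟ^2(U;F) ≅ 0

nerve of the cover:
  A12={q10} A15={q12,q13} A23={q7,q8,q11} A34={q6,q17} A45={q1,q3,q15}
C dims 5,5; δ0: rk 5, SNF 1^4·2
Ȟ^0 = (5 − 5) − 0 = 0, so Ȟ^0 ≅ 0
Ȟ^1 = (5 − 0) − 5 = 0 plus torsion [2], so Ȟ^1 ≅ Z/2
Ȟ^2 = (0 − 0) − 0 = 0, so Ȟ^2 ≅ 0


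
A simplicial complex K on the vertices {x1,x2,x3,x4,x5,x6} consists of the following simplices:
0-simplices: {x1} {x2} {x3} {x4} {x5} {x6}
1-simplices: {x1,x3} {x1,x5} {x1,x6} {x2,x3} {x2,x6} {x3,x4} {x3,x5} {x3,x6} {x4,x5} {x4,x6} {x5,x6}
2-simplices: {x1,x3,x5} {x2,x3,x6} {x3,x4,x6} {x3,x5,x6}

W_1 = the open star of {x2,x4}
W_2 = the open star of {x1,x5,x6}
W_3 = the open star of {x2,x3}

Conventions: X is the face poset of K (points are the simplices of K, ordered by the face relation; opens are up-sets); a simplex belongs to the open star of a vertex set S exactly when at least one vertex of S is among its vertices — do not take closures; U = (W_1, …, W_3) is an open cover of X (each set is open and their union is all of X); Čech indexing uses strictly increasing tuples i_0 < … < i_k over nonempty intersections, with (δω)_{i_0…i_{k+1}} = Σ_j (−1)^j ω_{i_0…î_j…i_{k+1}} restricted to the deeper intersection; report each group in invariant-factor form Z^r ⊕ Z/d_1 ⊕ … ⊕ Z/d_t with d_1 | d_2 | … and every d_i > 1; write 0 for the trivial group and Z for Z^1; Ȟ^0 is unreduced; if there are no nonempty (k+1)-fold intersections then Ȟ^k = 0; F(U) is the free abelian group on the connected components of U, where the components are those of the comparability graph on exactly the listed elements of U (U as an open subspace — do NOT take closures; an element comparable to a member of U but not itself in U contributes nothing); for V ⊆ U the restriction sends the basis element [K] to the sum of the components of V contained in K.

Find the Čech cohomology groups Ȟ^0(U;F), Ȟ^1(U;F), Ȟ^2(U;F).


Ȟ^0 ≅ Z, Ȟ^1 ≅ Z and Ȟ^2 ≅ 0

intersection data:
  W1={{x2},{x4},{x2,x3},{x2,x6},{x3,x4},{x4,x5},{x4,x6},{x2,x3,x6},{x3,x4,x6}} W2={{x1},{x5},{x6},{x1,x3},{x1,x5},{x1,x6},{x2,x6},{x3,x5},{x3,x6},{x4,x5},{x4,x6},{x5,x6},{x1,x3,x5},{x2,x3,x6},{x3,x4,x6},{x3,x5,x6}} W3={{x2},{x3},{x1,x3},{x2,x3},{x2,x6},{x3,x4},{x3,x5},{x3,x6},{x1,x3,x5},{x2,x3,x6},{x3,x4,x6},{x3,x5,x6}}
  W12={{x2,x6},{x4,x5},{x4,x6},{x2,x3,x6},{x3,x4,x6}} W13={{x2},{x2,x3},{x2,x6},{x3,x4},{x2,x3,x6},{x3,x4,x6}} W23={{x1,x3},{x2,x6},{x3,x5},{x3,x6},{x1,x3,x5},{x2,x3,x6},{x3,x4,x6},{x3,x5,x6}}
  W123={{x2,x6},{x2,x3,x6},{x3,x4,x6}}
components per intersection:
  W1: {{x2},{x2,x3},{x2,x6},{x2,x3,x6}} {{x4},{x3,x4},{x4,x5},{x4,x6},{x3,x4,x6}}
  W2: {{x1},{x5},{x6},{x1,x3},{x1,x5},{x1,x6},{x2,x6},{x3,x5},{x3,x6},{x4,x5},{x4,x6},{x5,x6},{x1,x3,x5},{x2,x3,x6},{x3,x4,x6},{x3,x5,x6}}
  W3: {{x2},{x3},{x1,x3},{x2,x3},{x2,x6},{x3,x4},{x3,x5},{x3,x6},{x1,x3,x5},{x2,x3,x6},{x3,x4,x6},{x3,x5,x6}}
  W12: {{x2,x6},{x2,x3,x6}} {{x4,x5}} {{x4,x6},{x3,x4,x6}}
  W13: {{x2},{x2,x3},{x2,x6},{x2,x3,x6}} {{x3,x4},{x3,x4,x6}}
  W23: {{x1,x3},{x2,x6},{x3,x5},{x3,x6},{x1,x3,x5},{x2,x3,x6},{x3,x4,x6},{x3,x5,x6}}
  W123: {{x2,x6},{x2,x3,x6}} {{x3,x4,x6}}
C dims 4,6,2; δ0: rk 3, SNF 1^3; δ1: rk 2, SNF 1^2
Ȟ^0 = (4 − 3) − 0 = 1, so Ȟ^0 ≅ Z
Ȟ^1 = (6 − 2) − 3 = 1, so Ȟ^1 ≅ Z
Ȟ^2 = (2 − 0) − 2 = 0, so Ȟ^2 ≅ 0


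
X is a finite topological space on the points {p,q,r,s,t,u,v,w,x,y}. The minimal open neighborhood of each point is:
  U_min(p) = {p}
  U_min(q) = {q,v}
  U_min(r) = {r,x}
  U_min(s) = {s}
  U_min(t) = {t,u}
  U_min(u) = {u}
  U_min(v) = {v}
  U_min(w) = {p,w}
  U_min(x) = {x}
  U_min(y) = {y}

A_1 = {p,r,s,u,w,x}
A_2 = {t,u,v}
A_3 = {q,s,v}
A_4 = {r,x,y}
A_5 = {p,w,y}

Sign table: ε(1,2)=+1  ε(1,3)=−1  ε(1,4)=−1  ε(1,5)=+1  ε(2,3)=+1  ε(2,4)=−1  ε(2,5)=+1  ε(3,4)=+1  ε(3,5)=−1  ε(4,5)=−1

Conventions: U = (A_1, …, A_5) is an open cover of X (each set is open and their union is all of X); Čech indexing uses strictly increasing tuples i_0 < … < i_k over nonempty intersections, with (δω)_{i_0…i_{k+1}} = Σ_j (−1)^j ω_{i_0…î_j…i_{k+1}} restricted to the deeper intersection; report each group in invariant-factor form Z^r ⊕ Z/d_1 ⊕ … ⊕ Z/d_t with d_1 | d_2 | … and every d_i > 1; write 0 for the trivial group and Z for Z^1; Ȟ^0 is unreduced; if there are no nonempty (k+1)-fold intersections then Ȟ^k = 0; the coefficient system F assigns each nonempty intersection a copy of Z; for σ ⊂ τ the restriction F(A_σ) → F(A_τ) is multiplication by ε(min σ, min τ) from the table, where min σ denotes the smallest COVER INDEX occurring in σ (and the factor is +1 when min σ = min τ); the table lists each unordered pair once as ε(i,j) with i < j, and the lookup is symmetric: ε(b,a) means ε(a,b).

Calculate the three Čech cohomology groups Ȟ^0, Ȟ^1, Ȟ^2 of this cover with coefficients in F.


Ȟ^0 ≅ 0,  Ȟ^1 ≅ Z ⊕ Z/2,  Ȟ^2 ≅ 0

nerve simplices:
  A12={u} A13={s} A14={r,x} A15={p,w} A23={v} A45={y}
C dims 5,6; δ0: rk 5, SNF 1^4·2
degree 0: 5−5−0 = 0 → Ȟ^0 ≅ 0
degree 1: 6−0−5 = 1 plus torsion [2] → Ȟ^1 ≅ Z ⊕ Z/2
degree 2: 0−0−0 = 0 → Ȟ^2 ≅ 0


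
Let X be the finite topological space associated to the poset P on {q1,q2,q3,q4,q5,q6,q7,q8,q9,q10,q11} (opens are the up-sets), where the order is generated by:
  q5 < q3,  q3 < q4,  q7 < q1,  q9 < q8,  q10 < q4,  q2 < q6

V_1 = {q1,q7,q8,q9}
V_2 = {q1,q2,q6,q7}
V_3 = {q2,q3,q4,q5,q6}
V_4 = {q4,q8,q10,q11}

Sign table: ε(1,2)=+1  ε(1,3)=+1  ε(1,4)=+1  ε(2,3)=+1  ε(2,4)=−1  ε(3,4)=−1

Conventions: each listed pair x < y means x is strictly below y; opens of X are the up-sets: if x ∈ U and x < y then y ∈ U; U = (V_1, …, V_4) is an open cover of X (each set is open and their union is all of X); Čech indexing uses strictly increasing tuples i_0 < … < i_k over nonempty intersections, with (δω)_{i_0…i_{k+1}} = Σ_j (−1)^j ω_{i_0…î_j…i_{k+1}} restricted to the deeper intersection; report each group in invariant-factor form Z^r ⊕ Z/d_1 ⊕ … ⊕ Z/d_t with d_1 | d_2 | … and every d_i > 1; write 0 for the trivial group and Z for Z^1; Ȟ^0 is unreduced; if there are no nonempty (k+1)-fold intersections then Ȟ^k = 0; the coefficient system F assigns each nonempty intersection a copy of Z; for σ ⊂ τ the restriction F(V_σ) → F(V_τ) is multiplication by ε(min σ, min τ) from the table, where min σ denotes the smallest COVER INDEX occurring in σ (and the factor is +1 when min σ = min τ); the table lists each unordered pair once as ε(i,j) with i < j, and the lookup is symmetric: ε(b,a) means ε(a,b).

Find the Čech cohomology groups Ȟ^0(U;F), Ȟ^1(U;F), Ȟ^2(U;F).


nonempty intersections:
  V12={q1,q7} V14={q8} V23={q2,q6} V34={q4}
C dims 4,4; δ0: rk 4, SNF 1^3·2
Ȟ^0: (4−4)−0=0 ⇒ 0
Ȟ^1: (4−0)−4=0 plus torsion [2] ⇒ Z/2
Ȟ^2: (0−0)−0=0 ⇒ 0

Ȟ^0(U;F) ≅ 0; Ȟ^1(U;F) ≅ Z/2; Ȟ^2(U;F) ≅ 0


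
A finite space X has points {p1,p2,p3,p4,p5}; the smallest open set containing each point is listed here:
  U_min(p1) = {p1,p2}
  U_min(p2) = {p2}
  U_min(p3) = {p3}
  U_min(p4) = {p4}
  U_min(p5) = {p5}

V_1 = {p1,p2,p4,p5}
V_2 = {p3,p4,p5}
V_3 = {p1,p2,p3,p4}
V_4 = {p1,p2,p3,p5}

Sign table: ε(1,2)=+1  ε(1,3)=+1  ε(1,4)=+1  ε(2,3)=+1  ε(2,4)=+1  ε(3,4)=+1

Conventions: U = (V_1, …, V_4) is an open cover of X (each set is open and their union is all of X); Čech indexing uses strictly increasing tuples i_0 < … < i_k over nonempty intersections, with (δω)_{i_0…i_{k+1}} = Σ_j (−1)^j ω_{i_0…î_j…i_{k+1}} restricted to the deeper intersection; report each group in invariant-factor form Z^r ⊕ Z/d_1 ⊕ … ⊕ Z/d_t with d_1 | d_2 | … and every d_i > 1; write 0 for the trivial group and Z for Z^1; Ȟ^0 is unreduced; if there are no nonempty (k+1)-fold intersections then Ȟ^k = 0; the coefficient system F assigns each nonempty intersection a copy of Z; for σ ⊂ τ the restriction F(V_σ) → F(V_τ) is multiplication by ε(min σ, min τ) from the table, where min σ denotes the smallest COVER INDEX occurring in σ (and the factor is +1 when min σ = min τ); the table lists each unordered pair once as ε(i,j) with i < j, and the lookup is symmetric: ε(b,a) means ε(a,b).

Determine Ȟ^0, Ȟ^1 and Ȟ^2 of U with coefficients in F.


Ȟ^0 = Z, Ȟ^1 = 0 and Ȟ^2 = Z

nonempty overlaps:
  V12={p4,p5} V13={p1,p2,p4} V14={p1,p2,p5} V23={p3,p4} V24={p3,p5} V34={p1,p2,p3}
  V123={p4} V124={p5} V134={p1,p2} V234={p3}
C dims 4,6,4; δ0: rk 3, SNF 1^3; δ1: rk 3, SNF 1^3
degree 0: 4−3−0 = 1 → Ȟ^0 ≅ Z
degree 1: 6−3−3 = 0 → Ȟ^1 ≅ 0
degree 2: 4−0−3 = 1 → Ȟ^2 ≅ Z


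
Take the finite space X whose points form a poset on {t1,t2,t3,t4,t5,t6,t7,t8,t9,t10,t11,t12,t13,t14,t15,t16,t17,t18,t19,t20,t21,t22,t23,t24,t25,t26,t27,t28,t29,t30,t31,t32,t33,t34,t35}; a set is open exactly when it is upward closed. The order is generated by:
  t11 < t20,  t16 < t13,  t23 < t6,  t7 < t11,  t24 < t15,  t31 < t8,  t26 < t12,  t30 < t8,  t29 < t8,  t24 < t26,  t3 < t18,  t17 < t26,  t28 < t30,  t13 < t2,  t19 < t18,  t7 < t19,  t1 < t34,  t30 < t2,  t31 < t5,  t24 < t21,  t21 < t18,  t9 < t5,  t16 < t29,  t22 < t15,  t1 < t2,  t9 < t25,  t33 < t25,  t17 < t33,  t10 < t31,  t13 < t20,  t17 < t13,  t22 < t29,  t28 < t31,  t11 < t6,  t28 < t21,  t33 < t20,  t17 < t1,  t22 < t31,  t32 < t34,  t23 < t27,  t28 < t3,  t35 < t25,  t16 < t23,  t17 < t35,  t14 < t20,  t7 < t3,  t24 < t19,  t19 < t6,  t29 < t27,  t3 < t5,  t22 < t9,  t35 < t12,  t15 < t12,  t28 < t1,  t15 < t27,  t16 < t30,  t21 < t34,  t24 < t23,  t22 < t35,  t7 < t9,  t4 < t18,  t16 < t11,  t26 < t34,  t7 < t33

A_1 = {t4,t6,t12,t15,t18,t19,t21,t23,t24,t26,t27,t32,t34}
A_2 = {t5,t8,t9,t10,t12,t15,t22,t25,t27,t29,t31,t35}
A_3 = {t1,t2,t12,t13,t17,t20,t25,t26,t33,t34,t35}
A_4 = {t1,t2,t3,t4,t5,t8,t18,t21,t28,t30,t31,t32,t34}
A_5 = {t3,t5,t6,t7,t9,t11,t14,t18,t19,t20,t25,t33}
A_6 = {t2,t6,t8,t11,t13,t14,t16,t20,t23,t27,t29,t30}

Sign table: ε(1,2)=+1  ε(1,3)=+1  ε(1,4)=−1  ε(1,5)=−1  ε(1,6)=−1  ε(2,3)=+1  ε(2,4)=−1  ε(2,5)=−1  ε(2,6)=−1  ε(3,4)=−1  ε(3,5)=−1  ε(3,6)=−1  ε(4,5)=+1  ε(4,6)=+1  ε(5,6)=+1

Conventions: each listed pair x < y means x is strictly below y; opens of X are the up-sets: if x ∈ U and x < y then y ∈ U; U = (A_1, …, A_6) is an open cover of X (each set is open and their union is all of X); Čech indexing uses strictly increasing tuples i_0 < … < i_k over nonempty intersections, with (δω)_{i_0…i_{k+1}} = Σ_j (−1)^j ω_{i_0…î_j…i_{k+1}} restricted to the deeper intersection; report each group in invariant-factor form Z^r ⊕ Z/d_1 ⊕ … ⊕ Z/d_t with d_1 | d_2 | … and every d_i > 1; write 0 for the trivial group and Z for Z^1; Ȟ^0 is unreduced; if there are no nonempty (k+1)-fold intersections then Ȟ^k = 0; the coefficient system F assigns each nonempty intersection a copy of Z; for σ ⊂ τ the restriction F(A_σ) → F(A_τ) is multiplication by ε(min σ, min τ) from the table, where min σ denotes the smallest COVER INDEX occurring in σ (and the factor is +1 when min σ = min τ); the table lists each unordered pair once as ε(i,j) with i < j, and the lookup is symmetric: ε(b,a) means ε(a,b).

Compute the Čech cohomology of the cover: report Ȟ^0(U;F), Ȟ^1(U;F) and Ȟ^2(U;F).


nonempty intersections:
  A12={t12,t15,t27} A13={t12,t26,t34} A14={t4,t18,t21,t32,t34} A15={t6,t18,t19} A16={t6,t23,t27} A23={t12,t25,t35} A24={t5,t8,t31} A25={t5,t9,t25} A26={t8,t27,t29} A34={t1,t2,t34} A35={t20,t25,t33} A36={t2,t13,t20} A45={t3,t5,t18} A46={t2,t8,t30} A56={t6,t11,t14,t20}
  A123={t12} A126={t27} A134={t34} A145={t18} A156={t6} A235={t25} A245={t5} A246={t8} A346={t2} A356={t20}
C dims 6,15,10; δ0: rk 5, SNF 1^5; δ1: rk 10, SNF 1^9·2
Ȟ^0: (6−5)−0=1 ⇒ Z
Ȟ^1: (15−10)−5=0 ⇒ 0
Ȟ^2: (10−0)−10=0 plus torsion [2] ⇒ Z/2

Ȟ^0 ≅ Z; Ȟ^1 ≅ 0; Ȟ^2 ≅ Z/2


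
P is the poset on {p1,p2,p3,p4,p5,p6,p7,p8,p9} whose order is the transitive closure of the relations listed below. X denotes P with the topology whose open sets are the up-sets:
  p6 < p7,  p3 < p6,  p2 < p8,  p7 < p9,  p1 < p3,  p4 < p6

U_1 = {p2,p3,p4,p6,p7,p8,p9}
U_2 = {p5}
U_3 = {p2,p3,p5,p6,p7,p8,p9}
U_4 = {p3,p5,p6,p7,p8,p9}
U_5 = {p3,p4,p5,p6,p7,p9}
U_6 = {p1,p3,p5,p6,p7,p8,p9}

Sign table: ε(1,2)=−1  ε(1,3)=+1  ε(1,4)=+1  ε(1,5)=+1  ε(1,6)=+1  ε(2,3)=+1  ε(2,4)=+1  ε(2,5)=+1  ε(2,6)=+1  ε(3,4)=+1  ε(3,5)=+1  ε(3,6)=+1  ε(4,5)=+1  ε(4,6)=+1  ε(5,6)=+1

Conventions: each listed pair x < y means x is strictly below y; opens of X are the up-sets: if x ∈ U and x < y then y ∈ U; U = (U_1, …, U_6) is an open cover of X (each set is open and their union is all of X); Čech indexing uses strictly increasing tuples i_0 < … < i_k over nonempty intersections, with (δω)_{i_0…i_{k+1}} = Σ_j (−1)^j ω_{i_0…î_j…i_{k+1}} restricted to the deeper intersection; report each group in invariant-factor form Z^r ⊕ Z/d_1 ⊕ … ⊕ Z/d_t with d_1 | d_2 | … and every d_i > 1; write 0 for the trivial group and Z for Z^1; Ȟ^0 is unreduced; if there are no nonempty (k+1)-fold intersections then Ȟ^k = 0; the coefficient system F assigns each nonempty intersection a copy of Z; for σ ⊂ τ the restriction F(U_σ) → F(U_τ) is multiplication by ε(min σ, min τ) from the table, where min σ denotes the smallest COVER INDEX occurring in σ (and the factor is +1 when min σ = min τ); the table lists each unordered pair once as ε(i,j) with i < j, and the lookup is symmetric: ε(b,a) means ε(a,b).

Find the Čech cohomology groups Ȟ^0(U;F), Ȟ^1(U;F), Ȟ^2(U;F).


Ȟ^0(U;F) ≅ Z, Ȟ^1(U;F) ≅ 0, Ȟ^2(U;F) ≅ 0

nerve simplices:
  U13={p2,p3,p6,p7,p8,p9} U14={p3,p6,p7,p8,p9} U15={p3,p4,p6,p7,p9} U16={p3,p6,p7,p8,p9} U23={p5} U24={p5} U25={p5} U26={p5} U34={p3,p5,p6,p7,p8,p9} U35={p3,p5,p6,p7,p9} U36={p3,p5,p6,p7,p8,p9} U45={p3,p5,p6,p7,p9} U46={p3,p5,p6,p7,p8,p9} U56={p3,p5,p6,p7,p9}
  U134={p3,p6,p7,p8,p9} U135={p3,p6,p7,p9} U136={p3,p6,p7,p8,p9} U145={p3,p6,p7,p9} U146={p3,p6,p7,p8,p9} U156={p3,p6,p7,p9} U234={p5} U235={p5} U236={p5} U245={p5} U246={p5} U256={p5} U345={p3,p5,p6,p7,p9} U346={p3,p5,p6,p7,p8,p9} U356={p3,p5,p6,p7,p9} U456={p3,p5,p6,p7,p9}
  U1345={p3,p6,p7,p9} U1346={p3,p6,p7,p8,p9} U1356={p3,p6,p7,p9} U1456={p3,p6,p7,p9} U2345={p5} U2346={p5} U2356={p5} U2456={p5} U3456={p3,p5,p6,p7,p9}
  U13456={p3,p6,p7,p9} U23456={p5}
C dims 6,14,16,9; δ0: rk 5, SNF 1^5; δ1: rk 9, SNF 1^9; δ2: rk 7, SNF 1^7
degree 0: 6−5−0 = 1 → Ȟ^0 ≅ Z
degree 1: 14−9−5 = 0 → Ȟ^1 ≅ 0
degree 2: 16−7−9 = 0 → Ȟ^2 ≅ 0


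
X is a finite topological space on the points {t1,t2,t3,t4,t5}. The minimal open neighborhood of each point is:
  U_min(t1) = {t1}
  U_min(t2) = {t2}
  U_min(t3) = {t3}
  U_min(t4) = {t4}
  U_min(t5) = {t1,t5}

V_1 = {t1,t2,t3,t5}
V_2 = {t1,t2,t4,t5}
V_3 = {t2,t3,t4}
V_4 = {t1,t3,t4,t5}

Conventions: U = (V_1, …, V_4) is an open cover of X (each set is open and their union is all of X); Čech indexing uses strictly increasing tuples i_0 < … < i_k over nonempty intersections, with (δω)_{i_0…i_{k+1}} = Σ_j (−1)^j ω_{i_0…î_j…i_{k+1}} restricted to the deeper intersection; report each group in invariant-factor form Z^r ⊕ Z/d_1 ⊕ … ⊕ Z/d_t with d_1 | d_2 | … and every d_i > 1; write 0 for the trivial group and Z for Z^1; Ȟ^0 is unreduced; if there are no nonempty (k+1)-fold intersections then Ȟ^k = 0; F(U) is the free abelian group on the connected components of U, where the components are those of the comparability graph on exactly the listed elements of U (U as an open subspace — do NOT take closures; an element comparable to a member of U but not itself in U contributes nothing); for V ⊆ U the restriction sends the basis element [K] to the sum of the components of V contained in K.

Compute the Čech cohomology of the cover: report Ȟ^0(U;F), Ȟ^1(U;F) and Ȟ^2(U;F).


Ȟ^0(U;F) ≅ Z^4, Ȟ^1(U;F) ≅ 0 and Ȟ^2(U;F) ≅ 0

cover nerve:
  V12={t1,t2,t5} V13={t2,t3} V14={t1,t3,t5} V23={t2,t4} V24={t1,t4,t5} V34={t3,t4}
  V123={t2} V124={t1,t5} V134={t3} V234={t4}
components per intersection:
  V1: {t1,t5} {t2} {t3}
  V2: {t1,t5} {t2} {t4}
  V3: {t2} {t3} {t4}
  V4: {t1,t5} {t3} {t4}
  V12: {t1,t5} {t2}
  V13: {t2} {t3}
  V14: {t1,t5} {t3}
  V23: {t2} {t4}
  V24: {t1,t5} {t4}
  V34: {t3} {t4}
  V123: {t2}
  V124: {t1,t5}
  V134: {t3}
  V234: {t4}
C dims 12,12,4; δ0: rk 8, SNF 1^8; δ1: rk 4, SNF 1^4
Ȟ^0: (12−8)−0=4 ⇒ Z^4
Ȟ^1: (12−4)−8=0 ⇒ 0
Ȟ^2: (4−0)−4=0 ⇒ 0


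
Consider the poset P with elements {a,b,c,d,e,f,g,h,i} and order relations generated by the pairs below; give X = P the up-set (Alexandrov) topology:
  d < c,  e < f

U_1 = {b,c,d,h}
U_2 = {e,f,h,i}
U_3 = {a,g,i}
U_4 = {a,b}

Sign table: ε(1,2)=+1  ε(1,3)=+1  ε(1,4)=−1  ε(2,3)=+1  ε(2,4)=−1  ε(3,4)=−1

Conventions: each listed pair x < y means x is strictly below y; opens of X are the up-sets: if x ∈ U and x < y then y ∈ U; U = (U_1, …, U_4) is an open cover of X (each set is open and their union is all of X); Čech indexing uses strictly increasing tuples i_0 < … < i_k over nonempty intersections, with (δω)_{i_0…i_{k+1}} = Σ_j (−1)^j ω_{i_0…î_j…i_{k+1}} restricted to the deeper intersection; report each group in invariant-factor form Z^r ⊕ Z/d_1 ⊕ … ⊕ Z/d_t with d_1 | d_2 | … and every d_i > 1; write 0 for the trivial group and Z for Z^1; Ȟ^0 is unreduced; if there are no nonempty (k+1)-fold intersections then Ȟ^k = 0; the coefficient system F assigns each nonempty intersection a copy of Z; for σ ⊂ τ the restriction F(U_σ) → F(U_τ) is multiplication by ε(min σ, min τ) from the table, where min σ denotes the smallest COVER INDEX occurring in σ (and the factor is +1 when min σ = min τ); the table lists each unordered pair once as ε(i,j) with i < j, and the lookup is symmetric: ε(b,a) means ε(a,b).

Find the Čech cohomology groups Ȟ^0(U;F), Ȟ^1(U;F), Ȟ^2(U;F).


Ȟ^0(U;F) ≅ Z, Ȟ^1(U;F) ≅ Z, Ȟ^2(U;F) ≅ 0

intersection data:
  U12={h} U14={b} U23={i} U34={a}
C dims 4,4; δ0: rk 3, SNF 1^3
Ȟ^0 = (4 − 3) − 0 = 1, so Ȟ^0 ≅ Z
Ȟ^1 = (4 − 0) − 3 = 1, so Ȟ^1 ≅ Z
Ȟ^2 = (0 − 0) − 0 = 0, so Ȟ^2 ≅ 0


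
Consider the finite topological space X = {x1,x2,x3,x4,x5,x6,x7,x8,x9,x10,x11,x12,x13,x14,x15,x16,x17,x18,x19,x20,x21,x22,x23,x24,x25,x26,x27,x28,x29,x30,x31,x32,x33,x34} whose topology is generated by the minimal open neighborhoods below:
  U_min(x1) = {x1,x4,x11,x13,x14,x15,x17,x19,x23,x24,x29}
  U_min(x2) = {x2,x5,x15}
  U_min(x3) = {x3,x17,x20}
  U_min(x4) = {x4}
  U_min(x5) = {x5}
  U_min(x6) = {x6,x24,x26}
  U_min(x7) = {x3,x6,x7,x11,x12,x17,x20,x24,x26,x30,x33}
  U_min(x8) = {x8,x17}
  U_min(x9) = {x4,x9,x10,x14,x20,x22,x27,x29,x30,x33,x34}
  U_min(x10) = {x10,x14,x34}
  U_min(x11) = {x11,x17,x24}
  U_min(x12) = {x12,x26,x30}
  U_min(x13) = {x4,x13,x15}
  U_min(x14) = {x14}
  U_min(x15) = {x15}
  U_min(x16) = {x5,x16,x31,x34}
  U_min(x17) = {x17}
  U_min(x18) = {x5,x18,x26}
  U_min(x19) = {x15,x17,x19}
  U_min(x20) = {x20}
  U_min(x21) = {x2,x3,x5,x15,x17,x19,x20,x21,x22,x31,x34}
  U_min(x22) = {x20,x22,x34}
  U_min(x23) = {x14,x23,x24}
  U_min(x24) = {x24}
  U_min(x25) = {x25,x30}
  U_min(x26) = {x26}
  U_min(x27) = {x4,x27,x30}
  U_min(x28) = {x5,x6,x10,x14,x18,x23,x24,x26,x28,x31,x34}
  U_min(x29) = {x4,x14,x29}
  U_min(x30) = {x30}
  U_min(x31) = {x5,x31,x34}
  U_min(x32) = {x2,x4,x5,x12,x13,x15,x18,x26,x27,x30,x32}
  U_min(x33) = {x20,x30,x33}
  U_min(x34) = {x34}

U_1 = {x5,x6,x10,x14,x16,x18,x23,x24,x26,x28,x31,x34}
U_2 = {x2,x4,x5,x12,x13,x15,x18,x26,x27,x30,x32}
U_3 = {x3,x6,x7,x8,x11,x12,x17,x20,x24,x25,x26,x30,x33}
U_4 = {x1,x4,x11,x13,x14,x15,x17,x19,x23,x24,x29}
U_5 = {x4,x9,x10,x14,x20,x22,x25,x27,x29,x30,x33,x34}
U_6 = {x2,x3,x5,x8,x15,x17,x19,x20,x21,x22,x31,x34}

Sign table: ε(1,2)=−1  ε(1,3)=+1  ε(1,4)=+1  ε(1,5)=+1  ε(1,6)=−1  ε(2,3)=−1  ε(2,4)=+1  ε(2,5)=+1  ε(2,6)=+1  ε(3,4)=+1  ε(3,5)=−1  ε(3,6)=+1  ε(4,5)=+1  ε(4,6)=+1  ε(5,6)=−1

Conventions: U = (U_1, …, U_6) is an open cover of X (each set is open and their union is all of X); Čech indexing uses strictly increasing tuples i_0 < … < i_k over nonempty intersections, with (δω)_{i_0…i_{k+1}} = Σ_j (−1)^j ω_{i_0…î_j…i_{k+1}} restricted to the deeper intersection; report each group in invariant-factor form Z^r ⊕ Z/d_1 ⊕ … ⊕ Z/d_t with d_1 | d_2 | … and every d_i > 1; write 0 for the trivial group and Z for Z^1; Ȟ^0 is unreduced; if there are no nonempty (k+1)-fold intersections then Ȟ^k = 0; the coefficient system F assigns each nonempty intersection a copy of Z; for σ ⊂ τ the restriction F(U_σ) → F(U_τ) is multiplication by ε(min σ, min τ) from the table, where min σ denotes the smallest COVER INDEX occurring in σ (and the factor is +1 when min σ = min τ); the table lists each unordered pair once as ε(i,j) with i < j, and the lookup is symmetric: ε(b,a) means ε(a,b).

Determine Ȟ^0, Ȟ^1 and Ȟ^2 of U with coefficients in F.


Ȟ^0 ≅ 0, Ȟ^1 ≅ Z/2, Ȟ^2 ≅ Z

nerve simplices:
  U12={x5,x18,x26} U13={x6,x24,x26} U14={x14,x23,x24} U15={x10,x14,x34} U16={x5,x31,x34} U23={x12,x26,x30} U24={x4,x13,x15} U25={x4,x27,x30} U26={x2,x5,x15} U34={x11,x17,x24} U35={x20,x25,x30,x33} U36={x3,x8,x17,x20} U45={x4,x14,x29} U46={x15,x17,x19} U56={x20,x22,x34}
  U123={x26} U126={x5} U134={x24} U145={x14} U156={x34} U235={x30} U245={x4} U246={x15} U346={x17} U356={x20}
C dims 6,15,10; δ0: rk 6, SNF 1^5·2; δ1: rk 9, SNF 1^9
degree 0: 6−6−0 = 0 → Ȟ^0 ≅ 0
degree 1: 15−9−6 = 0 plus torsion [2] → Ȟ^1 ≅ Z/2
degree 2: 10−0−9 = 1 → Ȟ^2 ≅ Z


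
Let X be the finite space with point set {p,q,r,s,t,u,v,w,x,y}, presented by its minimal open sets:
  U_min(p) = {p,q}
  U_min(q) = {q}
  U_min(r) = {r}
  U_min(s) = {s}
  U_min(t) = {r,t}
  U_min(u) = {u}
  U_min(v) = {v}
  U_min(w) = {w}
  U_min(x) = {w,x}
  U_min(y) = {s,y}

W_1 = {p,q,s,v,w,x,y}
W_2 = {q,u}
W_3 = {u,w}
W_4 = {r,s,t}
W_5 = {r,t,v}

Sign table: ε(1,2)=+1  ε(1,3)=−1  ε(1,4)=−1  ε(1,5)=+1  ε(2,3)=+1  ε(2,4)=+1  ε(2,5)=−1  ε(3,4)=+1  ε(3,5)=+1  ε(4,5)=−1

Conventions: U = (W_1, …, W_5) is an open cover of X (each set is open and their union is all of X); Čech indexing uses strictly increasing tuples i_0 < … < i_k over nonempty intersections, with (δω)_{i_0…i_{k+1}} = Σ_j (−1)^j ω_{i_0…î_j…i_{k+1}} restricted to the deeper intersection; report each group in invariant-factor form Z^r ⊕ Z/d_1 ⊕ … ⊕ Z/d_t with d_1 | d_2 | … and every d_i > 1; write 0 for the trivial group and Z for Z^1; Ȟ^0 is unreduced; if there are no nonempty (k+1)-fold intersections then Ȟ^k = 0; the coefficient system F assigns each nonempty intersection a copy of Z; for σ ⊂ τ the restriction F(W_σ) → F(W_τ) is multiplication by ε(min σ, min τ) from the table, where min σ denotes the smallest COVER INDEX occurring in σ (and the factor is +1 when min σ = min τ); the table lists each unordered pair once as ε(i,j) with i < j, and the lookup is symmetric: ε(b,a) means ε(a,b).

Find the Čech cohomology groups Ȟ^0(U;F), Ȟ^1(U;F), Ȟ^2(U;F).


Ȟ^0 = 0; Ȟ^1 = Z ⊕ Z/2; Ȟ^2 = 0

intersection data:
  W12={q} W13={w} W14={s} W15={v} W23={u} W45={r,t}
C dims 5,6; δ0: rk 5, SNF 1^4·2
Ȟ^0 = (5 − 5) − 0 = 0, so Ȟ^0 ≅ 0
Ȟ^1 = (6 − 0) − 5 = 1 plus torsion [2], so Ȟ^1 ≅ Z ⊕ Z/2
Ȟ^2 = (0 − 0) − 0 = 0, so Ȟ^2 ≅ 0


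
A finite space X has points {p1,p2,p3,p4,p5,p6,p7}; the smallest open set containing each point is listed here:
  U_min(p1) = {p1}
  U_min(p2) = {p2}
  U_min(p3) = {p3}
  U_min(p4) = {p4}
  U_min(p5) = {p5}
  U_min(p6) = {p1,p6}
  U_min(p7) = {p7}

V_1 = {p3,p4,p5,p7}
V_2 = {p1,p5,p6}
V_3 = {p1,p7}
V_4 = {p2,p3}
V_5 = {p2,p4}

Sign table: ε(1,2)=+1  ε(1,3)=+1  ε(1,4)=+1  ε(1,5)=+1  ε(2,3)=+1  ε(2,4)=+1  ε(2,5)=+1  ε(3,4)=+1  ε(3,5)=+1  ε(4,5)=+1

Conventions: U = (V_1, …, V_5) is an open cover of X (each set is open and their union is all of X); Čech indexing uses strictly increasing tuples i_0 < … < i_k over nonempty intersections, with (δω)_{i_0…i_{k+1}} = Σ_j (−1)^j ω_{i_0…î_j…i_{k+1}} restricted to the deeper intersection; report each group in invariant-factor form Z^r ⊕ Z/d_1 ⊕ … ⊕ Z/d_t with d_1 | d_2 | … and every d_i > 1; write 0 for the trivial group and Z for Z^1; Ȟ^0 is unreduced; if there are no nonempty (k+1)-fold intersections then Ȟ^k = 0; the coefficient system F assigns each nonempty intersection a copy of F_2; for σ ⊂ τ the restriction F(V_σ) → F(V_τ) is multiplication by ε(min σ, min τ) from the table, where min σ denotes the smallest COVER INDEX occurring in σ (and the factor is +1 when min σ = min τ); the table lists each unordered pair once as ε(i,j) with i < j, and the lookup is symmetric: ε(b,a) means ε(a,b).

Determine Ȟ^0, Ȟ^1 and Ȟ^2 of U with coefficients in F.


Ȟ^0 = Z/2, Ȟ^1 = Z/2 ⊕ Z/2 and Ȟ^2 = 0

nonempty overlaps:
  V12={p5} V13={p7} V14={p3} V15={p4} V23={p1} V45={p2}
C dims 5,6; δ0: rk_F2 4
degree 0: 5−4−0 = 1 → Ȟ^0 ≅ Z/2
degree 1: 6−0−4 = 2 → Ȟ^1 ≅ Z/2 ⊕ Z/2
degree 2: 0−0−0 = 0 → Ȟ^2 ≅ 0


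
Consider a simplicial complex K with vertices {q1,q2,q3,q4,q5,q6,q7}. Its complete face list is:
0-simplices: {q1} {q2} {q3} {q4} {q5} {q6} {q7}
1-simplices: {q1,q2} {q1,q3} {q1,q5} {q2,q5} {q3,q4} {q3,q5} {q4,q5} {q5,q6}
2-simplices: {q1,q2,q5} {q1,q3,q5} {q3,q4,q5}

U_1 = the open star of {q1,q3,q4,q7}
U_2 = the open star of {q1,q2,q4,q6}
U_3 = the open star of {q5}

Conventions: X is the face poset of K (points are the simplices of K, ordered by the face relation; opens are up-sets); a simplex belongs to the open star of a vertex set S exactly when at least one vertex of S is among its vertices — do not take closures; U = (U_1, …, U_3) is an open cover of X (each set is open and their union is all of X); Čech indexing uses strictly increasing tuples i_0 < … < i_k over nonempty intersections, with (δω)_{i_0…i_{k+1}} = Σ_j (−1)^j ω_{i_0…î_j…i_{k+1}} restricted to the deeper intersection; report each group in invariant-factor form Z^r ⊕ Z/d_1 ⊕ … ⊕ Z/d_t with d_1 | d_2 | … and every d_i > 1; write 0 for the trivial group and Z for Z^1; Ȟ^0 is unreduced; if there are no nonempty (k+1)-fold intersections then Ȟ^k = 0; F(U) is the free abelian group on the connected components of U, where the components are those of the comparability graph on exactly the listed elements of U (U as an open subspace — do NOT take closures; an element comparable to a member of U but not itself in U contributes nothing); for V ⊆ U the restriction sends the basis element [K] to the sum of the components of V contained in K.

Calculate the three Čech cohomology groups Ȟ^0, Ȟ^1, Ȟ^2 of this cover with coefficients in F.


intersection data:
  U1={{q1},{q3},{q4},{q7},{q1,q2},{q1,q3},{q1,q5},{q3,q4},{q3,q5},{q4,q5},{q1,q2,q5},{q1,q3,q5},{q3,q4,q5}} U2={{q1},{q2},{q4},{q6},{q1,q2},{q1,q3},{q1,q5},{q2,q5},{q3,q4},{q4,q5},{q5,q6},{q1,q2,q5},{q1,q3,q5},{q3,q4,q5}} U3={{q5},{q1,q5},{q2,q5},{q3,q5},{q4,q5},{q5,q6},{q1,q2,q5},{q1,q3,q5},{q3,q4,q5}}
  U12={{q1},{q4},{q1,q2},{q1,q3},{q1,q5},{q3,q4},{q4,q5},{q1,q2,q5},{q1,q3,q5},{q3,q4,q5}} U13={{q1,q5},{q3,q5},{q4,q5},{q1,q2,q5},{q1,q3,q5},{q3,q4,q5}} U23={{q1,q5},{q2,q5},{q4,q5},{q5,q6},{q1,q2,q5},{q1,q3,q5},{q3,q4,q5}}
  U123={{q1,q5},{q4,q5},{q1,q2,q5},{q1,q3,q5},{q3,q4,q5}}
components per intersection:
  U1: {{q1},{q3},{q4},{q1,q2},{q1,q3},{q1,q5},{q3,q4},{q3,q5},{q4,q5},{q1,q2,q5},{q1,q3,q5},{q3,q4,q5}} {{q7}}
  U2: {{q1},{q2},{q1,q2},{q1,q3},{q1,q5},{q2,q5},{q1,q2,q5},{q1,q3,q5}} {{q4},{q3,q4},{q4,q5},{q3,q4,q5}} {{q6},{q5,q6}}
  U3: {{q5},{q1,q5},{q2,q5},{q3,q5},{q4,q5},{q5,q6},{q1,q2,q5},{q1,q3,q5},{q3,q4,q5}}
  U12: {{q1},{q1,q2},{q1,q3},{q1,q5},{q1,q2,q5},{q1,q3,q5}} {{q4},{q3,q4},{q4,q5},{q3,q4,q5}}
  U13: {{q1,q5},{q3,q5},{q4,q5},{q1,q2,q5},{q1,q3,q5},{q3,q4,q5}}
  U23: {{q1,q5},{q2,q5},{q1,q2,q5},{q1,q3,q5}} {{q4,q5},{q3,q4,q5}} {{q5,q6}}
  U123: {{q1,q5},{q1,q2,q5},{q1,q3,q5}} {{q4,q5},{q3,q4,q5}}
C dims 6,6,2; δ0: rk 4, SNF 1^4; δ1: rk 2, SNF 1^2
Ȟ^0 = (6 − 4) − 0 = 2, so Ȟ^0 ≅ Z^2
Ȟ^1 = (6 − 2) − 4 = 0, so Ȟ^1 ≅ 0
Ȟ^2 = (2 − 0) − 2 = 0, so Ȟ^2 ≅ 0

Ȟ^0 ≅ Z^2; Ȟ^1 ≅ 0; Ȟ^2 ≅ 0


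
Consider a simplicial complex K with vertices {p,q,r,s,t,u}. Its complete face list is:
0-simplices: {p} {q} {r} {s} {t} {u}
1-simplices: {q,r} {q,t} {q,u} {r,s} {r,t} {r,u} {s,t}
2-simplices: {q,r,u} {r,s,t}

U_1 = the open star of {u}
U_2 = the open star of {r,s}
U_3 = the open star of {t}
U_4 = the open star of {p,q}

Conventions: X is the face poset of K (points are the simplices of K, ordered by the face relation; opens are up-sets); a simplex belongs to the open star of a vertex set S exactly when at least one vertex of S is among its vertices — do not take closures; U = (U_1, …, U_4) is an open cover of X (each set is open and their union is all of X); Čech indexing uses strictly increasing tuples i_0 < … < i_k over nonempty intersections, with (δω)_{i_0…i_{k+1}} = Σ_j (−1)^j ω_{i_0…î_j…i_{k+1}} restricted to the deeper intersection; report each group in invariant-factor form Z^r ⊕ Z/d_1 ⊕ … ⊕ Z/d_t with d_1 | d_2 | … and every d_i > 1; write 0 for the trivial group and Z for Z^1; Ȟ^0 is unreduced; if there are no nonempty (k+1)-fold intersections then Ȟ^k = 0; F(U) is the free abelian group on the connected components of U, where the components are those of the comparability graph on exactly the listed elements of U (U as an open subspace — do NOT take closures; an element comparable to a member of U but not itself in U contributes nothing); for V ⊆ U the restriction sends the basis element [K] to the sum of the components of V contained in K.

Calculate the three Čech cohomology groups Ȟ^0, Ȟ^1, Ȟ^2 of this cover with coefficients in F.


nerve simplices:
  U1={{u},{q,u},{r,u},{q,r,u}} U2={{r},{s},{q,r},{r,s},{r,t},{r,u},{s,t},{q,r,u},{r,s,t}} U3={{t},{q,t},{r,t},{s,t},{r,s,t}} U4={{p},{q},{q,r},{q,t},{q,u},{q,r,u}}
  U12={{r,u},{q,r,u}} U14={{q,u},{q,r,u}} U23={{r,t},{s,t},{r,s,t}} U24={{q,r},{q,r,u}} U34={{q,t}}
  U124={{q,r,u}}
components per intersection:
  U1: {{u},{q,u},{r,u},{q,r,u}}
  U2: {{r},{s},{q,r},{r,s},{r,t},{r,u},{s,t},{q,r,u},{r,s,t}}
  U3: {{t},{q,t},{r,t},{s,t},{r,s,t}}
  U4: {{p}} {{q},{q,r},{q,t},{q,u},{q,r,u}}
  U12: {{r,u},{q,r,u}}
  U14: {{q,u},{q,r,u}}
  U23: {{r,t},{s,t},{r,s,t}}
  U24: {{q,r},{q,r,u}}
  U34: {{q,t}}
  U124: {{q,r,u}}
C dims 5,5,1; δ0: rk 3, SNF 1^3; δ1: rk 1, SNF 1^1
degree 0: 5−3−0 = 2 → Ȟ^0 ≅ Z^2
degree 1: 5−1−3 = 1 → Ȟ^1 ≅ Z
degree 2: 1−0−1 = 0 → Ȟ^2 ≅ 0

Ȟ^0 ≅ Z^2, Ȟ^1 ≅ Z and Ȟ^2 ≅ 0
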